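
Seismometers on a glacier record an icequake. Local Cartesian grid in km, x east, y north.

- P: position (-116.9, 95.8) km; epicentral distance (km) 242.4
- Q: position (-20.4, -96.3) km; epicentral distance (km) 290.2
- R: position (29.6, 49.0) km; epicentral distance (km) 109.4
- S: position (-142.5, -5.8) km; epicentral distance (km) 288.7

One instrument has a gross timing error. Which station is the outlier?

Q

Solve using three stations at a time. Using P, R, S (subtract circle equations pairwise → linear system) gives (x, y) ≈ (125.4, 101.7).
Distances from that point to each station vs reported:
  P: calculated 242.4 vs reported 242.4 → residual 0.0 km
  Q: calculated 245.9 vs reported 290.2 → residual 44.3 km
  R: calculated 109.4 vs reported 109.4 → residual 0.0 km
  S: calculated 288.7 vs reported 288.7 → residual 0.0 km
P, R, S are mutually consistent (residuals ≈ 0); Q is off by 44.3 km.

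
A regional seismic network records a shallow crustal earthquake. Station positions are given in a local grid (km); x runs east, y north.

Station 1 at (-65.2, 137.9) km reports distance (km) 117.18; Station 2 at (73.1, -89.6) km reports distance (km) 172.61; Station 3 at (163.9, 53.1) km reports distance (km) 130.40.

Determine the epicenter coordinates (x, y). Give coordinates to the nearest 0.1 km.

(36.1, 79.0)

Circle about each station: (x + 65.2)² + (y − 137.9)² = 117.18²; (x − 73.1)² + (y + 89.6)² = 172.61²; (x − 163.9)² + (y − 53.1)² = 130.40².
Subtracting the Station 1 equation from the Station 2 and Station 3 equations removes the quadratic terms:
276.6 x − 455.0 y = -25958.74
458.2 x − 169.6 y = 3142.36
Solving the 2×2 system: x ≈ 36.1, y ≈ 79.0 km.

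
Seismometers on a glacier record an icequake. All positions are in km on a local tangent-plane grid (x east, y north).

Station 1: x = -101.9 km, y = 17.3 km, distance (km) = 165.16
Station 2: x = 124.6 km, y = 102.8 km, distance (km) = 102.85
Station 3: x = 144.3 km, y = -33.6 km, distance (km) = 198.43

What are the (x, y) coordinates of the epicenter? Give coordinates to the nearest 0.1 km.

(24.0, 124.2)

Circle about each station: (x + 101.9)² + (y − 17.3)² = 165.16²; (x − 124.6)² + (y − 102.8)² = 102.85²; (x − 144.3)² + (y + 33.6)² = 198.43².
Subtracting pairs of circle equations eliminates x²+y² and gives linear equations (the radical axes):
453.0 x + 171.0 y = 32109.80
492.4 x − 101.8 y = -828.09
Solving the 2×2 system: x ≈ 24.0, y ≈ 124.2 km.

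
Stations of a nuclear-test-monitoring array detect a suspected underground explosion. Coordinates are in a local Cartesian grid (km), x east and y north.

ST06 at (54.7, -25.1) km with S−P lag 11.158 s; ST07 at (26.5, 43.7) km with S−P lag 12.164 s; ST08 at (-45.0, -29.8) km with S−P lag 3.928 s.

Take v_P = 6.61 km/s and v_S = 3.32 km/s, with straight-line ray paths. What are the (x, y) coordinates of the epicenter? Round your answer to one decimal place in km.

-19.7 km east, -23.0 km north

Distance from S−P lag: d = Δt · v_P v_S / (v_P − v_S) = Δt · (6.61·3.32)/(6.61−3.32) ≈ 6.6703·Δt.
So d_ST06 = 74.43, d_ST07 = 81.14, d_ST08 = 26.20 km.
Circle about each station: (x − 54.7)² + (y + 25.1)² = 74.43²; (x − 26.5)² + (y − 43.7)² = 81.14²; (x + 45.0)² + (y + 29.8)² = 26.20².
Subtracting pairs of circle equations eliminates x²+y² and gives linear equations (the radical axes):
-56.4 x + 137.6 y = -2054.03
-199.4 x − 9.4 y = 4144.32
Solving the 2×2 system: x ≈ -19.7, y ≈ -23.0 km.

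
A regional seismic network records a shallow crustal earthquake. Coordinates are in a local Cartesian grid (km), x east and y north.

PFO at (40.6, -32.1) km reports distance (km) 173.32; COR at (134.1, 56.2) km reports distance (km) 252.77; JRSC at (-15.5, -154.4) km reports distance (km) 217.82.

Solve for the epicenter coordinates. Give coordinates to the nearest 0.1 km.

Circle about each station: (x − 40.6)² + (y + 32.1)² = 173.32²; (x − 134.1)² + (y − 56.2)² = 252.77²; (x + 15.5)² + (y + 154.4)² = 217.82².
Subtracting the PFO equation from the COR and JRSC equations removes the quadratic terms:
187.0 x + 176.6 y = -15390.37
-112.2 x − 244.6 y = 3995.11
Solving the 2×2 system: x ≈ -118.0, y ≈ 37.8 km.

x ≈ -118.0 km, y ≈ 37.8 km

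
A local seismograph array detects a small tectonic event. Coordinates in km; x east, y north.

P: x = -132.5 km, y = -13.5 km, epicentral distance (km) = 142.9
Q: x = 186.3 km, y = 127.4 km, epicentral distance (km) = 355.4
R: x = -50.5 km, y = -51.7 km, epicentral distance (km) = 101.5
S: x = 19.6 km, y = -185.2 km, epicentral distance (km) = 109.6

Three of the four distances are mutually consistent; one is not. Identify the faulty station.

Q

Solve using three stations at a time. Using P, R, S (subtract circle equations pairwise → linear system) gives (x, y) ≈ (-83.4, -147.8).
Distances from that point to each station vs reported:
  P: calculated 142.9 vs reported 142.9 → residual 0.0 km
  Q: calculated 385.3 vs reported 355.4 → residual 29.9 km
  R: calculated 101.5 vs reported 101.5 → residual 0.0 km
  S: calculated 109.6 vs reported 109.6 → residual 0.0 km
P, R, S are mutually consistent (residuals ≈ 0); Q is off by 29.9 km.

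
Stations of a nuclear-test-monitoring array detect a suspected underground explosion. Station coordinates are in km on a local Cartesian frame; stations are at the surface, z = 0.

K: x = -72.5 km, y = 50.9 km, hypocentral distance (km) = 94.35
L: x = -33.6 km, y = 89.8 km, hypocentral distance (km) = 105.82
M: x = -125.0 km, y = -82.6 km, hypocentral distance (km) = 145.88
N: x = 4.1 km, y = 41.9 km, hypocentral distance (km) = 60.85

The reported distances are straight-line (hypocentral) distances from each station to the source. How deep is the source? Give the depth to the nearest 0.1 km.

z ≈ 36.3 km

Each station gives a sphere (x−x_i)² + (y−y_i)² + z² = d_i² (stations at z=0).
Subtracting the K sphere from L and M: z² cancels, leaving linear equations in x and y:
77.8 x + 77.8 y = -950.01
-105.0 x − 267.0 y = 2221.65
Solving: x ≈ -6.412, y ≈ -5.799 km (keep extra digits for the depth step; rounded: -6.4, -5.8).
Then from the K sphere: z² = 94.35² − (x + 72.5)² − (y − 50.9)² with x = -6.412, y = -5.799, so z ≈ 36.325 ≈ 36.3 km.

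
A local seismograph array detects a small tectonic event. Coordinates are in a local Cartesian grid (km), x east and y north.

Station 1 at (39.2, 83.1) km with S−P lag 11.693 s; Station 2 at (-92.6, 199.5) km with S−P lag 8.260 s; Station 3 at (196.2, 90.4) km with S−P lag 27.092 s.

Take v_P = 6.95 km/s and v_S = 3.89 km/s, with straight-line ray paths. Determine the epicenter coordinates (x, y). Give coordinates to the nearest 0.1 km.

Distance from S−P lag: d = Δt · v_P v_S / (v_P − v_S) = Δt · (6.95·3.89)/(6.95−3.89) ≈ 8.8351·Δt.
So d_Station 1 = 103.31, d_Station 2 = 72.98, d_Station 3 = 239.36 km.
Circle about each station: (x − 39.2)² + (y − 83.1)² = 103.31²; (x + 92.6)² + (y − 199.5)² = 72.98²; (x − 196.2)² + (y − 90.4)² = 239.36².
Subtracting the Station 1 equation from the Station 2 and Station 3 equations removes the quadratic terms:
-263.6 x + 232.8 y = 45279.64
314.0 x + 14.6 y = -8395.90
Solving the 2×2 system: x ≈ -34.0, y ≈ 156.0 km.

x ≈ -34.0 km, y ≈ 156.0 km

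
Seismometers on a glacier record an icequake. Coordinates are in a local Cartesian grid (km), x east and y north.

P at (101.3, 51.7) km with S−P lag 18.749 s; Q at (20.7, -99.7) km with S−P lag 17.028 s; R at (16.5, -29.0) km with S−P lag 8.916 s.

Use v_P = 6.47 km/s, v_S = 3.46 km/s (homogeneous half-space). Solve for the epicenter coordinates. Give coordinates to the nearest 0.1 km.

Distance from S−P lag: d = Δt · v_P v_S / (v_P − v_S) = Δt · (6.47·3.46)/(6.47−3.46) ≈ 7.4373·Δt.
So d_P = 139.44, d_Q = 126.64, d_R = 66.31 km.
Circle about each station: (x − 101.3)² + (y − 51.7)² = 139.44²; (x − 20.7)² + (y + 99.7)² = 126.64²; (x − 16.5)² + (y + 29.0)² = 66.31².
Subtracting pairs of circle equations eliminates x²+y² and gives linear equations (the radical axes):
-161.2 x − 302.8 y = 839.82
-169.6 x − 161.4 y = 3225.17
Solving the 2×2 system: x ≈ -33.2, y ≈ 14.9 km.
Check against P (with the unrounded x, y): √((x − 101.3)²+(y − 51.7)²) = 139.44 ≈ 139.44 km. ✓

-33.2 km east, 14.9 km north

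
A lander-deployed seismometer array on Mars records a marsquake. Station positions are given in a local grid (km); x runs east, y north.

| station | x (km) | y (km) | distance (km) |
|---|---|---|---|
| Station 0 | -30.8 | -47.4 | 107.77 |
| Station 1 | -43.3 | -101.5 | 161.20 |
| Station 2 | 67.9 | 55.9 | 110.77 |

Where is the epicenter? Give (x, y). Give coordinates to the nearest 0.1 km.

Circle about each station: (x + 30.8)² + (y + 47.4)² = 107.77²; (x + 43.3)² + (y + 101.5)² = 161.20²; (x − 67.9)² + (y − 55.9)² = 110.77².
Subtracting the Station 0 equation from the Station 1 and Station 2 equations removes the quadratic terms:
-25.0 x − 108.2 y = -5389.33
197.4 x + 206.6 y = 3884.20
Solving the 2×2 system: x ≈ -42.8, y ≈ 59.7 km.

-42.8 km east, 59.7 km north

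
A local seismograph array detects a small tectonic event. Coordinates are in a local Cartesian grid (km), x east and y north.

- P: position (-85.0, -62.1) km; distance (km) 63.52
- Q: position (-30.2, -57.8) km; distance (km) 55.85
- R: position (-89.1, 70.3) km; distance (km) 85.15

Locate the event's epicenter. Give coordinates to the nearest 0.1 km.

-53.4 km east, -7.0 km north

Circle about each station: (x + 85.0)² + (y + 62.1)² = 63.52²; (x + 30.2)² + (y + 57.8)² = 55.85²; (x + 89.1)² + (y − 70.3)² = 85.15².
Subtracting the P equation from the Q and R equations removes the quadratic terms:
109.6 x + 8.6 y = -5912.96
-8.2 x + 264.8 y = -1416.24
Solving the 2×2 system: x ≈ -53.4, y ≈ -7.0 km.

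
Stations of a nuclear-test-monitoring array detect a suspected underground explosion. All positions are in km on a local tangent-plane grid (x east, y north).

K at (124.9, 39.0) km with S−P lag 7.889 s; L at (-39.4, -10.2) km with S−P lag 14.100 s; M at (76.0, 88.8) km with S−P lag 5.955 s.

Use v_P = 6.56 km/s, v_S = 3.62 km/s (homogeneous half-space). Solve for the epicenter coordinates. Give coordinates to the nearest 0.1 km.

Distance from S−P lag: d = Δt · v_P v_S / (v_P − v_S) = Δt · (6.56·3.62)/(6.56−3.62) ≈ 8.0773·Δt.
So d_K = 63.72, d_L = 113.89, d_M = 48.10 km.
Circle about each station: (x − 124.9)² + (y − 39.0)² = 63.72²; (x + 39.4)² + (y + 10.2)² = 113.89²; (x − 76.0)² + (y − 88.8)² = 48.10².
Subtracting the K equation from the L and M equations removes the quadratic terms:
-328.6 x − 98.4 y = -24375.30
-97.8 x + 99.6 y = -1712.94
Solving the 2×2 system: x ≈ 61.3, y ≈ 43.0 km.
Check against K (with the unrounded x, y): √((x − 124.9)²+(y − 39.0)²) = 63.72 ≈ 63.72 km. ✓

(61.3, 43.0)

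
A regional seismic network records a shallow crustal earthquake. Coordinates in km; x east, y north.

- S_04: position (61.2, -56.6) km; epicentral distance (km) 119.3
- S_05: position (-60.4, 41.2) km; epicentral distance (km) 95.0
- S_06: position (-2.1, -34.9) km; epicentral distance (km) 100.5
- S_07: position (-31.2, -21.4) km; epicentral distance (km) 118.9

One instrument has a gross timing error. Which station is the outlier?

S_07

Solve using three stations at a time. Using S_04, S_05, S_06 (subtract circle equations pairwise → linear system) gives (x, y) ≈ (33.0, 59.4).
Distances from that point to each station vs reported:
  S_04: calculated 119.4 vs reported 119.3 → residual 0.1 km
  S_05: calculated 95.1 vs reported 95.0 → residual 0.1 km
  S_06: calculated 100.6 vs reported 100.5 → residual 0.1 km
  S_07: calculated 103.2 vs reported 118.9 → residual 15.7 km
S_04, S_05, S_06 are mutually consistent (residuals ≈ 0); S_07 is off by 15.7 km.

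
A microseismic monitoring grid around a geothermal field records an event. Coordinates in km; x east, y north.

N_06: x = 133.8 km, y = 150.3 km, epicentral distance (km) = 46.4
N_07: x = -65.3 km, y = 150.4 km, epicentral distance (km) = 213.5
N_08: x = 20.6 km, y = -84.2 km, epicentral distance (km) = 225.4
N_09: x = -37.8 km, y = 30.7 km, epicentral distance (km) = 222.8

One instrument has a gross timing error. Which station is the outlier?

Solve using three stations at a time. Using N_06, N_07, N_08 (subtract circle equations pairwise → linear system) gives (x, y) ≈ (143.3, 104.9).
Distances from that point to each station vs reported:
  N_06: calculated 46.4 vs reported 46.4 → residual 0.0 km
  N_07: calculated 213.5 vs reported 213.5 → residual 0.0 km
  N_08: calculated 225.4 vs reported 225.4 → residual 0.0 km
  N_09: calculated 195.7 vs reported 222.8 → residual 27.1 km
N_06, N_07, N_08 are mutually consistent (residuals ≈ 0); N_09 is off by 27.1 km.

N_09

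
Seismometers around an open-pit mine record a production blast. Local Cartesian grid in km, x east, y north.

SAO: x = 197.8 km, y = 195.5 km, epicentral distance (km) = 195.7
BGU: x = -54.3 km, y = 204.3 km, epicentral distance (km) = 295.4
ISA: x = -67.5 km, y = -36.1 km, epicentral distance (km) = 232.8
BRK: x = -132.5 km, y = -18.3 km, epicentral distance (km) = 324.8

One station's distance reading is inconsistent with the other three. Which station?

Solve using three stations at a time. Using SAO, BGU, ISA (subtract circle equations pairwise → linear system) gives (x, y) ≈ (162.0, 3.1).
Distances from that point to each station vs reported:
  SAO: calculated 195.7 vs reported 195.7 → residual 0.0 km
  BGU: calculated 295.4 vs reported 295.4 → residual 0.0 km
  ISA: calculated 232.8 vs reported 232.8 → residual 0.0 km
  BRK: calculated 295.3 vs reported 324.8 → residual 29.5 km
SAO, BGU, ISA are mutually consistent (residuals ≈ 0); BRK is off by 29.5 km.

BRK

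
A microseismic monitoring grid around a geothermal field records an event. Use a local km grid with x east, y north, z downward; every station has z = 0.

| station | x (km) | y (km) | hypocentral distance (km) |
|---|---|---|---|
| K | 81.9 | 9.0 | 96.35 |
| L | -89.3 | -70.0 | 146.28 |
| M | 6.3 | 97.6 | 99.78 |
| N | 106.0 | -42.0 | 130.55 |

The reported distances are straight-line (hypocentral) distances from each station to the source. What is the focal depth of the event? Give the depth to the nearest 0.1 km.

Each station gives a sphere (x−x_i)² + (y−y_i)² + z² = d_i² (stations at z=0).
Subtracting the K sphere from L and M: z² cancels, leaving linear equations in x and y:
-342.4 x − 158.0 y = -6028.64
-151.2 x + 177.2 y = 2104.11
Solving: x ≈ 8.702, y ≈ 19.299 km (keep extra digits for the depth step; rounded: 8.7, 19.3).
Then from the K sphere: z² = 96.35² − (x − 81.9)² − (y − 9.0)² with x = 8.702, y = 19.299, so z ≈ 61.801 ≈ 61.8 km.

z ≈ 61.8 km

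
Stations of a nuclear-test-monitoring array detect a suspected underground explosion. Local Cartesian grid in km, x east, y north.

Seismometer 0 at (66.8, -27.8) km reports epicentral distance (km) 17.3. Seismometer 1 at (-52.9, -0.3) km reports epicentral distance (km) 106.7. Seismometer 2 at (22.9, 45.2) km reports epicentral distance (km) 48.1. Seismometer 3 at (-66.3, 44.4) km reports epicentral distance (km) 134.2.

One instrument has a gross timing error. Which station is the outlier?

Solve using three stations at a time. Using Seismometer 0, Seismometer 1, Seismometer 3 (subtract circle equations pairwise → linear system) gives (x, y) ≈ (52.2, -18.5).
Distances from that point to each station vs reported:
  Seismometer 0: calculated 17.3 vs reported 17.3 → residual 0.0 km
  Seismometer 1: calculated 106.7 vs reported 106.7 → residual 0.0 km
  Seismometer 2: calculated 70.2 vs reported 48.1 → residual 22.1 km
  Seismometer 3: calculated 134.2 vs reported 134.2 → residual 0.0 km
Seismometer 0, Seismometer 1, Seismometer 3 are mutually consistent (residuals ≈ 0); Seismometer 2 is off by 22.1 km.

Seismometer 2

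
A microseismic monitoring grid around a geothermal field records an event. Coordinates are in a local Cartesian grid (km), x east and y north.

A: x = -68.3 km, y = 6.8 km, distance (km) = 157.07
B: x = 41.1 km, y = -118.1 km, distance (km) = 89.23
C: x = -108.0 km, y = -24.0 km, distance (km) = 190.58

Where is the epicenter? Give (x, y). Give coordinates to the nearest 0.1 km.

Circle about each station: (x + 68.3)² + (y − 6.8)² = 157.07²; (x − 41.1)² + (y + 118.1)² = 89.23²; (x + 108.0)² + (y + 24.0)² = 190.58².
Subtracting the A equation from the B and C equations removes the quadratic terms:
218.8 x − 249.8 y = 27634.68
-79.4 x − 61.6 y = -4120.88
Solving the 2×2 system: x ≈ 82.0, y ≈ -38.8 km.

82.0 km east, -38.8 km north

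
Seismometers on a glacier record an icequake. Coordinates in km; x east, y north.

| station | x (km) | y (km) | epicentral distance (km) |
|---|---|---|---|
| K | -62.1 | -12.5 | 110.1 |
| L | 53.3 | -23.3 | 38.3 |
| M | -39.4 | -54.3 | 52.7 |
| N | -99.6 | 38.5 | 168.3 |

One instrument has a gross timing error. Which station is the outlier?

M

Solve using three stations at a time. Using K, L, N (subtract circle equations pairwise → linear system) gives (x, y) ≈ (38.0, -58.5).
Distances from that point to each station vs reported:
  K: calculated 110.1 vs reported 110.1 → residual 0.0 km
  L: calculated 38.4 vs reported 38.3 → residual 0.1 km
  M: calculated 77.5 vs reported 52.7 → residual 24.8 km
  N: calculated 168.3 vs reported 168.3 → residual 0.0 km
K, L, N are mutually consistent (residuals ≈ 0); M is off by 24.8 km.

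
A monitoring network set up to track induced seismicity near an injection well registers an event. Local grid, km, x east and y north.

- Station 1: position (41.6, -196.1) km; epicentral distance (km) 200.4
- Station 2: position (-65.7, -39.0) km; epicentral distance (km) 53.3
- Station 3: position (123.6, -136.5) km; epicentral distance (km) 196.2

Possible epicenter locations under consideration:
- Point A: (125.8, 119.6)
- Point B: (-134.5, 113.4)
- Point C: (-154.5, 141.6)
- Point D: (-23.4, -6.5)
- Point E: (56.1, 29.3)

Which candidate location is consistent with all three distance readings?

For each candidate, compare |candidate − station| to the reported distance:
Point A: residuals Station 1 126.3, Station 2 195.3, Station 3 59.9 → max 195.3 km
Point B: residuals Station 1 155.7, Station 2 113.9, Station 3 163.1 → max 163.1 km
Point C: residuals Station 1 190.1, Station 2 148.0, Station 3 197.1 → max 197.1 km
Point D: residuals Station 1 0.0, Station 2 0.0, Station 3 0.0 → max 0.0 km
Point E: residuals Station 1 25.5, Station 2 86.3, Station 3 17.2 → max 86.3 km
Only Point D has all residuals ≈ 0.

Point D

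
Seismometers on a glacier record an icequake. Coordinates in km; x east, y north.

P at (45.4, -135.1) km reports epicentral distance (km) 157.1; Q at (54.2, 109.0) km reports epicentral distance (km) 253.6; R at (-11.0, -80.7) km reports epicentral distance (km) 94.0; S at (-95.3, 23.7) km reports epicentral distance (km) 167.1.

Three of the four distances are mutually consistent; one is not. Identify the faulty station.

Solve using three stations at a time. Using P, Q, R (subtract circle equations pairwise → linear system) gives (x, y) ≈ (-104.7, -88.7).
Distances from that point to each station vs reported:
  P: calculated 157.1 vs reported 157.1 → residual 0.0 km
  Q: calculated 253.6 vs reported 253.6 → residual 0.0 km
  R: calculated 94.0 vs reported 94.0 → residual 0.0 km
  S: calculated 112.8 vs reported 167.1 → residual 54.3 km
P, Q, R are mutually consistent (residuals ≈ 0); S is off by 54.3 km.

S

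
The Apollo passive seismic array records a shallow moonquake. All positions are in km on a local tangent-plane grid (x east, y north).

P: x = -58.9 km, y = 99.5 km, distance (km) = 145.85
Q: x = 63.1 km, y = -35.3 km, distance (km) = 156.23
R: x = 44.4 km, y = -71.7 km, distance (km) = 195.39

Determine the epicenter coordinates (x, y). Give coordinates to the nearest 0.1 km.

Circle about each station: (x + 58.9)² + (y − 99.5)² = 145.85²; (x − 63.1)² + (y + 35.3)² = 156.23²; (x − 44.4)² + (y + 71.7)² = 195.39².
Subtracting pairs of circle equations eliminates x²+y² and gives linear equations (the radical axes):
244.0 x − 269.6 y = -11277.35
206.6 x − 342.4 y = -23162.24
Solving the 2×2 system: x ≈ 85.6, y ≈ 119.3 km.

x ≈ 85.6 km, y ≈ 119.3 km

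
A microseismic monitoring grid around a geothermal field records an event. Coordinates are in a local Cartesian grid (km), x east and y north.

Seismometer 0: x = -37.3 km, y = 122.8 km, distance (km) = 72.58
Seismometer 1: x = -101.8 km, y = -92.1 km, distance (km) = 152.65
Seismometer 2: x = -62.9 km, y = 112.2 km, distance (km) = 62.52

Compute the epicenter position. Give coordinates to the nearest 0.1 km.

Circle about each station: (x + 37.3)² + (y − 122.8)² = 72.58²; (x + 101.8)² + (y + 92.1)² = 152.65²; (x + 62.9)² + (y − 112.2)² = 62.52².
Subtracting the Seismometer 0 equation from the Seismometer 1 and Seismometer 2 equations removes the quadratic terms:
-129.0 x − 429.8 y = -15659.65
-51.2 x − 21.2 y = 1433.23
Solving the 2×2 system: x ≈ -49.2, y ≈ 51.2 km.

x ≈ -49.2 km, y ≈ 51.2 km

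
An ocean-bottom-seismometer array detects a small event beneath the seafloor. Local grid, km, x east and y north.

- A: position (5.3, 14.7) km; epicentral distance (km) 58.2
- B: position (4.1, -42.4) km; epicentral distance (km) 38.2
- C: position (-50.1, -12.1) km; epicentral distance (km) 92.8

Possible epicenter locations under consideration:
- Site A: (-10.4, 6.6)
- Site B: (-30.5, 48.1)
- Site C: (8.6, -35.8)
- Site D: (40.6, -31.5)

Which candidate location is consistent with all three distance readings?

Site D

For each candidate, compare |candidate − station| to the reported distance:
Site A: residuals A 40.5, B 12.9, C 48.9 → max 48.9 km
Site B: residuals A 9.2, B 58.7, C 29.5 → max 58.7 km
Site C: residuals A 7.6, B 30.2, C 29.5 → max 30.2 km
Site D: residuals A 0.1, B 0.1, C 0.0 → max 0.1 km
Only Site D has all residuals ≈ 0.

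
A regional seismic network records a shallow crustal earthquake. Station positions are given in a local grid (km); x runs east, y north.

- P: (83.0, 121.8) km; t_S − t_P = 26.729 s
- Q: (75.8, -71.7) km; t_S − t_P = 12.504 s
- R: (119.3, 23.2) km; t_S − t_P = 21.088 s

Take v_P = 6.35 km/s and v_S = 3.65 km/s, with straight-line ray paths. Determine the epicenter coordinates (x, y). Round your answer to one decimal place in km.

-31.4 km east, -77.1 km north

Distance from S−P lag: d = Δt · v_P v_S / (v_P − v_S) = Δt · (6.35·3.65)/(6.35−3.65) ≈ 8.5843·Δt.
So d_P = 229.45, d_Q = 107.34, d_R = 181.02 km.
Circle about each station: (x − 83.0)² + (y − 121.8)² = 229.45²; (x − 75.8)² + (y + 71.7)² = 107.34²; (x − 119.3)² + (y − 23.2)² = 181.02².
Subtracting the P equation from the Q and R equations removes the quadratic terms:
-14.4 x − 387.0 y = 30287.72
72.6 x − 197.2 y = 12925.55
Solving the 2×2 system: x ≈ -31.4, y ≈ -77.1 km.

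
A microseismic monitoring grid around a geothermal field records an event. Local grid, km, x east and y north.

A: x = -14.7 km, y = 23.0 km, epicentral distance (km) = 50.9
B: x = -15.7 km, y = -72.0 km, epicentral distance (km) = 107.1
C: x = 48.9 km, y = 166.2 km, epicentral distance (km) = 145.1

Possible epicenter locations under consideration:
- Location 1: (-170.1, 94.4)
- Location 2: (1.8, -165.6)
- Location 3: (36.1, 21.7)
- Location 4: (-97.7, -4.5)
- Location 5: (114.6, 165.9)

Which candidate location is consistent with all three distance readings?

Location 3

For each candidate, compare |candidate − station| to the reported distance:
Location 1: residuals A 120.1, B 119.9, C 85.4 → max 120.1 km
Location 2: residuals A 138.4, B 11.9, C 190.0 → max 190.0 km
Location 3: residuals A 0.1, B 0.0, C 0.0 → max 0.1 km
Location 4: residuals A 36.5, B 0.9, C 79.9 → max 79.9 km
Location 5: residuals A 141.8, B 164.1, C 79.4 → max 164.1 km
Only Location 3 has all residuals ≈ 0.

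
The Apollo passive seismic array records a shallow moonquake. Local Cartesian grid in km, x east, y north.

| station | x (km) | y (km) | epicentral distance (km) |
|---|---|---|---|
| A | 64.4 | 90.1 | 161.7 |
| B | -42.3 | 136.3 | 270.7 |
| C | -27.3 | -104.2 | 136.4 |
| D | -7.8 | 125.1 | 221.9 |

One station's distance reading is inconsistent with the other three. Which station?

B

Solve using three stations at a time. Using A, C, D (subtract circle equations pairwise → linear system) gives (x, y) ≈ (103.7, -66.7).
Distances from that point to each station vs reported:
  A: calculated 161.6 vs reported 161.7 → residual 0.1 km
  B: calculated 250.0 vs reported 270.7 → residual 20.7 km
  C: calculated 136.3 vs reported 136.4 → residual 0.1 km
  D: calculated 221.8 vs reported 221.9 → residual 0.1 km
A, C, D are mutually consistent (residuals ≈ 0); B is off by 20.7 km.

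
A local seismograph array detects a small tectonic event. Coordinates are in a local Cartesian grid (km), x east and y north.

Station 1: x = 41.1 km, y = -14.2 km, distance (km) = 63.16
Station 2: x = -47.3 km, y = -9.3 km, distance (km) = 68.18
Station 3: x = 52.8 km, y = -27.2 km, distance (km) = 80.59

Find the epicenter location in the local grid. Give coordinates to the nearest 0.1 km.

3.3 km east, 36.4 km north

Circle about each station: (x − 41.1)² + (y + 14.2)² = 63.16²; (x + 47.3)² + (y + 9.3)² = 68.18²; (x − 52.8)² + (y + 27.2)² = 80.59².
Subtracting the Station 1 equation from the Station 2 and Station 3 equations removes the quadratic terms:
-176.8 x + 9.8 y = -226.40
23.4 x − 26.0 y = -868.73
Solving the 2×2 system: x ≈ 3.3, y ≈ 36.4 km.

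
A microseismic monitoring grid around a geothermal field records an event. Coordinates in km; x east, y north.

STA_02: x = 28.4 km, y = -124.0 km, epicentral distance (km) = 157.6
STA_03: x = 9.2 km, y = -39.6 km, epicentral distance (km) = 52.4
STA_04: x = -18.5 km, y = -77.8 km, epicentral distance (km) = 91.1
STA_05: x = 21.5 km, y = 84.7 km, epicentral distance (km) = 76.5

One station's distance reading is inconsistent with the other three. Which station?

STA_02

Solve using three stations at a time. Using STA_03, STA_04, STA_05 (subtract circle equations pairwise → linear system) gives (x, y) ≈ (-1.5, 11.7).
Distances from that point to each station vs reported:
  STA_02: calculated 139.0 vs reported 157.6 → residual 18.6 km
  STA_03: calculated 52.4 vs reported 52.4 → residual 0.0 km
  STA_04: calculated 91.1 vs reported 91.1 → residual 0.0 km
  STA_05: calculated 76.5 vs reported 76.5 → residual 0.0 km
STA_03, STA_04, STA_05 are mutually consistent (residuals ≈ 0); STA_02 is off by 18.6 km.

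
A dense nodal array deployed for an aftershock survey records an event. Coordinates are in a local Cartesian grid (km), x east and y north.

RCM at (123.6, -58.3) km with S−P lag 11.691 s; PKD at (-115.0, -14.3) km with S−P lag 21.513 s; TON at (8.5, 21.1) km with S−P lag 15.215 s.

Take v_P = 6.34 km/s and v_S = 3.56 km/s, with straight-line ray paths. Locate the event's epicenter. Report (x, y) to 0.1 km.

(37.8, -98.9)

Distance from S−P lag: d = Δt · v_P v_S / (v_P − v_S) = Δt · (6.34·3.56)/(6.34−3.56) ≈ 8.1188·Δt.
So d_RCM = 94.92, d_PKD = 174.66, d_TON = 123.53 km.
Circle about each station: (x − 123.6)² + (y + 58.3)² = 94.92²; (x + 115.0)² + (y + 14.3)² = 174.66²; (x − 8.5)² + (y − 21.1)² = 123.53².
Subtracting pairs of circle equations eliminates x²+y² and gives linear equations (the radical axes):
-477.2 x + 88.0 y = -26742.67
-230.2 x + 158.8 y = -24408.24
Solving the 2×2 system: x ≈ 37.8, y ≈ -98.9 km.
Check against RCM (with the unrounded x, y): √((x − 123.6)²+(y + 58.3)²) = 94.92 ≈ 94.92 km. ✓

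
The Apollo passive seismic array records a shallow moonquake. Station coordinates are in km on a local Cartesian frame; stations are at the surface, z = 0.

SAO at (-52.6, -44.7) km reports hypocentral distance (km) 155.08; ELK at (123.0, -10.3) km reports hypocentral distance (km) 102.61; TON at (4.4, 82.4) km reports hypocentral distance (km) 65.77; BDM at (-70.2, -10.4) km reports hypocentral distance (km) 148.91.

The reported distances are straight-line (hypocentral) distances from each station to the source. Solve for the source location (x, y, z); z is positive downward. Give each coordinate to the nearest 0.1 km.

Each station gives a sphere (x−x_i)² + (y−y_i)² + z² = d_i² (stations at z=0).
Subtracting the SAO sphere from ELK and TON: z² cancels, leaving linear equations in x and y:
351.2 x + 68.8 y = 23991.23
114.0 x + 254.2 y = 21768.38
Solving: x ≈ 56.500, y ≈ 60.297 km (keep extra digits for the depth step; rounded: 56.5, 60.3).
Then from the SAO sphere: z² = 155.08² − (x + 52.6)² − (y + 44.7)² with x = 56.500, y = 60.297, so z ≈ 33.506 ≈ 33.5 km.
Check against BDM (with the unrounded solution): distance 148.91 ≈ 148.91 km. ✓

(56.5, 60.3, 33.5)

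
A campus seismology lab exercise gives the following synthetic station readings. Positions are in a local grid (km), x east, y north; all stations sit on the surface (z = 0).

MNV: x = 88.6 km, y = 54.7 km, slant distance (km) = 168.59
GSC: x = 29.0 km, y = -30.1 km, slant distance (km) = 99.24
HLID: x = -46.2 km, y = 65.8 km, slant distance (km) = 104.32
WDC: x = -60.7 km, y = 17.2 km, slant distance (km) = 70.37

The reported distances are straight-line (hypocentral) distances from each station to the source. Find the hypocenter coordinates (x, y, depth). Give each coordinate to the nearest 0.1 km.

(-50.5, -20.4, 58.6)

Each station gives a sphere (x−x_i)² + (y−y_i)² + z² = d_i² (stations at z=0).
Subtracting the MNV sphere from GSC and HLID: z² cancels, leaving linear equations in x and y:
-119.2 x − 169.6 y = 9478.97
-269.6 x + 22.2 y = 13161.96
Solving: x ≈ -50.500, y ≈ -20.397 km (keep extra digits for the depth step; rounded: -50.5, -20.4).
Then from the MNV sphere: z² = 168.59² − (x − 88.6)² − (y − 54.7)² with x = -50.500, y = -20.397, so z ≈ 58.602 ≈ 58.6 km.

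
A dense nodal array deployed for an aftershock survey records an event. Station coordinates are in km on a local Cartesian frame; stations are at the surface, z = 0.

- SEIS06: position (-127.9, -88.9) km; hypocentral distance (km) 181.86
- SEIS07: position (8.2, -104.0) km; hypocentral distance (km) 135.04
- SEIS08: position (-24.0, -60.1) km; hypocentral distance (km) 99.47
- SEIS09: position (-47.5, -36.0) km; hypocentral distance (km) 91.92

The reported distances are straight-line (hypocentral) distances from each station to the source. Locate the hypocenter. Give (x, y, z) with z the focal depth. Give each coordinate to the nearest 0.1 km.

(8.1, 24.7, 40.9)

Each station gives a sphere (x−x_i)² + (y−y_i)² + z² = d_i² (stations at z=0).
Subtracting the SEIS06 sphere from SEIS07 and SEIS08: z² cancels, leaving linear equations in x and y:
272.2 x − 30.2 y = 1458.88
207.8 x + 57.6 y = 3105.17
Solving: x ≈ 8.099, y ≈ 24.691 km (keep extra digits for the depth step; rounded: 8.1, 24.7).
Then from the SEIS06 sphere: z² = 181.86² − (x + 127.9)² − (y + 88.9)² with x = 8.099, y = 24.691, so z ≈ 40.920 ≈ 40.9 km.
Check against SEIS09 (with the unrounded solution): distance 91.92 ≈ 91.92 km. ✓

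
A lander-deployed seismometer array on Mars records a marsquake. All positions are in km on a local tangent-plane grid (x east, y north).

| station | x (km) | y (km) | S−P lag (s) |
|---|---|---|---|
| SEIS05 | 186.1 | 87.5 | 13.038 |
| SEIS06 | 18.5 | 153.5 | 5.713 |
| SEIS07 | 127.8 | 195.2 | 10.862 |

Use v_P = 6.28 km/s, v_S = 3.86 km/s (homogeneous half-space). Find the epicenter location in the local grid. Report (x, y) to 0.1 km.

Distance from S−P lag: d = Δt · v_P v_S / (v_P − v_S) = Δt · (6.28·3.86)/(6.28−3.86) ≈ 10.0169·Δt.
So d_SEIS05 = 130.60, d_SEIS06 = 57.23, d_SEIS07 = 108.80 km.
Circle about each station: (x − 186.1)² + (y − 87.5)² = 130.60²; (x − 18.5)² + (y − 153.5)² = 57.23²; (x − 127.8)² + (y − 195.2)² = 108.80².
Subtracting the SEIS05 equation from the SEIS06 and SEIS07 equations removes the quadratic terms:
-335.2 x + 132.0 y = -4603.87
-116.6 x + 215.4 y = 17365.34
Solving the 2×2 system: x ≈ 57.8, y ≈ 111.9 km.

57.8 km east, 111.9 km north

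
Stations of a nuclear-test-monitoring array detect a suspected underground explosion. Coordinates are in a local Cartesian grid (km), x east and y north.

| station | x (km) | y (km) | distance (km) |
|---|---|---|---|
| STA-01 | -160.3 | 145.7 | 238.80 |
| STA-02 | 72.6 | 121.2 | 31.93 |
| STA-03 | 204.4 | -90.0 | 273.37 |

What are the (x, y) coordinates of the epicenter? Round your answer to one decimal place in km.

Circle about each station: (x + 160.3)² + (y − 145.7)² = 238.80²; (x − 72.6)² + (y − 121.2)² = 31.93²; (x − 204.4)² + (y + 90.0)² = 273.37².
Subtracting the STA-01 equation from the STA-02 and STA-03 equations removes the quadratic terms:
465.8 x − 49.0 y = 29041.54
729.4 x − 471.4 y = -14750.94
Solving the 2×2 system: x ≈ 78.4, y ≈ 152.6 km.

(78.4, 152.6)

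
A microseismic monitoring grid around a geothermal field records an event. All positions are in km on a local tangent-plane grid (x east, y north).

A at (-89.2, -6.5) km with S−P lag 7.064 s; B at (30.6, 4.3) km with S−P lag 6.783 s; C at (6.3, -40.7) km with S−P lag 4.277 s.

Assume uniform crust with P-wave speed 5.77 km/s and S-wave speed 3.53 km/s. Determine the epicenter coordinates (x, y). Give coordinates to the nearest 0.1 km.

x ≈ -26.3 km, y ≈ -19.5 km

Distance from S−P lag: d = Δt · v_P v_S / (v_P − v_S) = Δt · (5.77·3.53)/(5.77−3.53) ≈ 9.0929·Δt.
So d_A = 64.23, d_B = 61.68, d_C = 38.89 km.
Circle about each station: (x + 89.2)² + (y + 6.5)² = 64.23²; (x − 30.6)² + (y − 4.3)² = 61.68²; (x − 6.3)² + (y + 40.7)² = 38.89².
Subtracting pairs of circle equations eliminates x²+y² and gives linear equations (the radical axes):
239.6 x + 21.6 y = -6722.97
191.0 x − 68.4 y = -3689.65
Solving the 2×2 system: x ≈ -26.3, y ≈ -19.5 km.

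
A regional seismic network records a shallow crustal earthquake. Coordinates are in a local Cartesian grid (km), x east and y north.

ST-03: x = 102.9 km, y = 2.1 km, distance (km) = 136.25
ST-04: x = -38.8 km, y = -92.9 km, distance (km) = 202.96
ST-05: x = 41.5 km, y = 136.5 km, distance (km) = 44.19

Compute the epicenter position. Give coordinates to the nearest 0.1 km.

Circle about each station: (x − 102.9)² + (y − 2.1)² = 136.25²; (x + 38.8)² + (y + 92.9)² = 202.96²; (x − 41.5)² + (y − 136.5)² = 44.19².
Subtracting the ST-03 equation from the ST-04 and ST-05 equations removes the quadratic terms:
-283.4 x − 190.0 y = -23085.67
-122.8 x + 268.8 y = 26372.99
Solving the 2×2 system: x ≈ 12.0, y ≈ 103.6 km.

12.0 km east, 103.6 km north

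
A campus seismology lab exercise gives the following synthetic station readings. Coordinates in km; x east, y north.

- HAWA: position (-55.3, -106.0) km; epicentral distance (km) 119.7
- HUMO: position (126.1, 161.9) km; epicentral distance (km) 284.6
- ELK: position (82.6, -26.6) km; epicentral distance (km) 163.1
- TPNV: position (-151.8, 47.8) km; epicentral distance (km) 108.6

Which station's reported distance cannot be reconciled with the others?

Solve using three stations at a time. Using HUMO, ELK, TPNV (subtract circle equations pairwise → linear system) gives (x, y) ≈ (-80.3, -34.0).
Distances from that point to each station vs reported:
  HAWA: calculated 76.2 vs reported 119.7 → residual 43.5 km
  HUMO: calculated 284.6 vs reported 284.6 → residual 0.0 km
  ELK: calculated 163.1 vs reported 163.1 → residual 0.0 km
  TPNV: calculated 108.6 vs reported 108.6 → residual 0.0 km
HUMO, ELK, TPNV are mutually consistent (residuals ≈ 0); HAWA is off by 43.5 km.

HAWA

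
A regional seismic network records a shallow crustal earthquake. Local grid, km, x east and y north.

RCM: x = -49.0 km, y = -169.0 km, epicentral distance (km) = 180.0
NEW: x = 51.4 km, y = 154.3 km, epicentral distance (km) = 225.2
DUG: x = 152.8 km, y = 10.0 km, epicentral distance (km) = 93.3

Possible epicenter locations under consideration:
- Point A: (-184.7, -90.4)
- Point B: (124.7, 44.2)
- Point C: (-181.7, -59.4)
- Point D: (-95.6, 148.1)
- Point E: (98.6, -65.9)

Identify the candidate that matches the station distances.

Point E

For each candidate, compare |candidate − station| to the reported distance:
Point A: residuals RCM 23.2, NEW 114.8, DUG 258.8 → max 258.8 km
Point B: residuals RCM 95.0, NEW 92.9, DUG 49.0 → max 95.0 km
Point C: residuals RCM 7.9, NEW 91.0, DUG 248.3 → max 248.3 km
Point D: residuals RCM 140.5, NEW 78.1, DUG 190.9 → max 190.9 km
Point E: residuals RCM 0.0, NEW 0.0, DUG 0.0 → max 0.0 km
Only Point E has all residuals ≈ 0.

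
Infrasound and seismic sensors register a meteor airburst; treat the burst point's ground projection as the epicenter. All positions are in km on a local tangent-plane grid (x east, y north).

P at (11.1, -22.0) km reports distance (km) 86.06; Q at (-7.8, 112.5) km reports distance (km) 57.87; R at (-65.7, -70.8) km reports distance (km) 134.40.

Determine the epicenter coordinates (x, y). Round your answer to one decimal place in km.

Circle about each station: (x − 11.1)² + (y + 22.0)² = 86.06²; (x + 7.8)² + (y − 112.5)² = 57.87²; (x + 65.7)² + (y + 70.8)² = 134.40².
Subtracting the P equation from the Q and R equations removes the quadratic terms:
-37.8 x + 269.0 y = 16167.27
-153.6 x − 97.6 y = -1935.12
Solving the 2×2 system: x ≈ -23.5, y ≈ 56.8 km.

(-23.5, 56.8)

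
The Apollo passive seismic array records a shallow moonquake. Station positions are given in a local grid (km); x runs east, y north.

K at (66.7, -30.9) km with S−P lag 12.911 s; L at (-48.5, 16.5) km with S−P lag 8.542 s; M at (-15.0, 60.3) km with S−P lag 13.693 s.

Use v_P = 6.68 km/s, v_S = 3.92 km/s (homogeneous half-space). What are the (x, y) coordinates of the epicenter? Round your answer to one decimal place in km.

Distance from S−P lag: d = Δt · v_P v_S / (v_P − v_S) = Δt · (6.68·3.92)/(6.68−3.92) ≈ 9.4875·Δt.
So d_K = 122.49, d_L = 81.04, d_M = 129.91 km.
Circle about each station: (x − 66.7)² + (y + 30.9)² = 122.49²; (x + 48.5)² + (y − 16.5)² = 81.04²; (x + 15.0)² + (y − 60.3)² = 129.91².
Subtracting the K equation from the L and M equations removes the quadratic terms:
-230.4 x + 94.8 y = 5657.12
-163.4 x + 182.4 y = -3415.42
Solving the 2×2 system: x ≈ -51.1, y ≈ -64.5 km.

(-51.1, -64.5)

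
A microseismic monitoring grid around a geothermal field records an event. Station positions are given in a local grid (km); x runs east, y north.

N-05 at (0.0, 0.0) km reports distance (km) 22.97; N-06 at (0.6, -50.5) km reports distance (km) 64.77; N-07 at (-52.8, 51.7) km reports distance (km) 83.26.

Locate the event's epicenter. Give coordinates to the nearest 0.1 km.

Circle about each station: x² + y² = 22.97²; (x − 0.6)² + (y + 50.5)² = 64.77²; (x + 52.8)² + (y − 51.7)² = 83.26².
Subtracting pairs of circle equations eliminates x²+y² and gives linear equations (the radical axes):
1.2 x − 101.0 y = -1116.92
-105.6 x + 103.4 y = -943.88
Solving the 2×2 system: x ≈ 20.0, y ≈ 11.3 km.

(20.0, 11.3)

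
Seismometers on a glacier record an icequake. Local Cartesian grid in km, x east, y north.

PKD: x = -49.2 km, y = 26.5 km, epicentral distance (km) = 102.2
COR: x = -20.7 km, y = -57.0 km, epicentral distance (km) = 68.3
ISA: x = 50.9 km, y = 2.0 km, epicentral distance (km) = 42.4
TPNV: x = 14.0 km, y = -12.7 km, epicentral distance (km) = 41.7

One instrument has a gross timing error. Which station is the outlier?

PKD

Solve using three stations at a time. Using COR, ISA, TPNV (subtract circle equations pairwise → linear system) gives (x, y) ≈ (45.5, -40.1).
Distances from that point to each station vs reported:
  PKD: calculated 115.8 vs reported 102.2 → residual 13.6 km
  COR: calculated 68.3 vs reported 68.3 → residual 0.0 km
  ISA: calculated 42.4 vs reported 42.4 → residual 0.0 km
  TPNV: calculated 41.7 vs reported 41.7 → residual 0.0 km
COR, ISA, TPNV are mutually consistent (residuals ≈ 0); PKD is off by 13.6 km.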